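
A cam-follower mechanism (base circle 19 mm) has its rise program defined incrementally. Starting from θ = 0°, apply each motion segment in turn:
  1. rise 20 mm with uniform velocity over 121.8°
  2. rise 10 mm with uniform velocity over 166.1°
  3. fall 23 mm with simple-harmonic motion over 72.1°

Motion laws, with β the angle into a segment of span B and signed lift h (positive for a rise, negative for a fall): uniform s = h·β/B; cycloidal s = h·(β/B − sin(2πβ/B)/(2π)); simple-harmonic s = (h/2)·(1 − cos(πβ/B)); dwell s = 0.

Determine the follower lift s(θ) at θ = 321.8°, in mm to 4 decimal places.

seg 1 [0°–121.8°] uniform, h=20: full span → s += 20 → s = 20.0000
seg 2 [121.8°–287.9°] uniform, h=10: full span → s += 10 → s = 30.0000
seg 3 [287.9°–360°] simple-harmonic, h=-23: θ=321.8° here. β=33.9, B=72.1. -23/2·(1 − cos(π·0.4702)) = -10.4242 → s = 19.5758

19.5758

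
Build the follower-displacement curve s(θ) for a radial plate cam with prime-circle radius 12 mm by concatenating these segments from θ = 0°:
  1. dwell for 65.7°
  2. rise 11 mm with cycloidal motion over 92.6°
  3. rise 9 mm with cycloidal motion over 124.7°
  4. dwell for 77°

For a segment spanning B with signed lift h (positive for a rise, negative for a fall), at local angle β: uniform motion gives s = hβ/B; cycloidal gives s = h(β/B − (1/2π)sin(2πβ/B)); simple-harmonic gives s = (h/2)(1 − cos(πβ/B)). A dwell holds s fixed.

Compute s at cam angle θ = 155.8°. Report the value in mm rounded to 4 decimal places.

seg 1 [0°–65.7°] dwell: s stays 0.0000
seg 2 [65.7°–158.3°] cycloidal, h=11: θ=155.8° here. β=90.1, B=92.6. 11·(0.9730 − sin(2π·0.9730)/(2π)) = 10.9986 → s = 10.9986

10.9986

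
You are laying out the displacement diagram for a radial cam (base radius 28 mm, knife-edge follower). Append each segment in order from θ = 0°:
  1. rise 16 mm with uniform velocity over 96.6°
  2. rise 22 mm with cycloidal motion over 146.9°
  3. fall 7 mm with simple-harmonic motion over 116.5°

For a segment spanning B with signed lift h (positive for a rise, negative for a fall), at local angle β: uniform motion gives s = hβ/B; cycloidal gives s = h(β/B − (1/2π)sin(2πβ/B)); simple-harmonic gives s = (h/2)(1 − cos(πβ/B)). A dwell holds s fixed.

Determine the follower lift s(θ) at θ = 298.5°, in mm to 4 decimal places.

seg 1 [0°–96.6°] uniform, h=16: full span → s += 16 → s = 16.0000
seg 2 [96.6°–243.5°] cycloidal, h=22: full span → s += 22 → s = 38.0000
seg 3 [243.5°–360°] simple-harmonic, h=-7: θ=298.5° here. β=55, B=116.5. -7/2·(1 − cos(π·0.4721)) = -3.1936 → s = 34.8064

34.8064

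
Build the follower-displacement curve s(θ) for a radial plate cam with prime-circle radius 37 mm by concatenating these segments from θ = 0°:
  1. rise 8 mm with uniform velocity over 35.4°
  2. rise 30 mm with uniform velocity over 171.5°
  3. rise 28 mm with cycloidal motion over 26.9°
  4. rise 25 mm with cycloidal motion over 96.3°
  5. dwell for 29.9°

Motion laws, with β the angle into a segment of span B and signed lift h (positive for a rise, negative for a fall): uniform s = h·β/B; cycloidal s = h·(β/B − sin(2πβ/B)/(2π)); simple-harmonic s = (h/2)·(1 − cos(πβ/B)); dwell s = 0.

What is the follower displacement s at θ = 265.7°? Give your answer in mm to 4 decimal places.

seg 1 [0°–35.4°] uniform, h=8: full span → s += 8 → s = 8.0000
seg 2 [35.4°–206.9°] uniform, h=30: full span → s += 30 → s = 38.0000
seg 3 [206.9°–233.8°] cycloidal, h=28: full span → s += 28 → s = 66.0000
seg 4 [233.8°–330.1°] cycloidal, h=25: θ=265.7° here. β=31.9, B=96.3. 25·(0.3313 − sin(2π·0.3313)/(2π)) = 4.8099 → s = 70.8099

70.8099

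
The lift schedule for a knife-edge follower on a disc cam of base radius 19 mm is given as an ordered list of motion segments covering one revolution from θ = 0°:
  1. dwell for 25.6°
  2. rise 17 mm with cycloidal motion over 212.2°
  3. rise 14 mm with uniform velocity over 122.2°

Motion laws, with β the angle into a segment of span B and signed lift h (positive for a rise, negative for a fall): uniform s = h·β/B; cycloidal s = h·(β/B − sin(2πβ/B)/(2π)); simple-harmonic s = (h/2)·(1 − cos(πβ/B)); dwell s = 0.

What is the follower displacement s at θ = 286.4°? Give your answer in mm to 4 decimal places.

seg 1 [0°–25.6°] dwell: s stays 0.0000
seg 2 [25.6°–237.8°] cycloidal, h=17: full span → s += 17 → s = 17.0000
seg 3 [237.8°–360°] uniform, h=14: θ=286.4° here. β=48.6, B=122.2. 14·48.6/122.2 = 5.5679 → s = 22.5679

22.5679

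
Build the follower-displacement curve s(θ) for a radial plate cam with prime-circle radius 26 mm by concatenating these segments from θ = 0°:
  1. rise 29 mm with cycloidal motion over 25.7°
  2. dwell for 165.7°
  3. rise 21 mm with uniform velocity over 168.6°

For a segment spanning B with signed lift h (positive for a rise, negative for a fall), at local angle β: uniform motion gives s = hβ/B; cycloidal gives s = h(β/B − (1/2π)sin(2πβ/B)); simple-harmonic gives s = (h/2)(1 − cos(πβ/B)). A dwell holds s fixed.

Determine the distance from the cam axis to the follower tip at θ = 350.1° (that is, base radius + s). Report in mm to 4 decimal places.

seg 1 [0°–25.7°] cycloidal, h=29: full span → s += 29 → s = 29.0000
seg 2 [25.7°–191.4°] dwell: s stays 29.0000
seg 3 [191.4°–360°] uniform, h=21: θ=350.1° here. β=158.7, B=168.6. 21·158.7/168.6 = 19.7669 → s = 48.7669
radial distance = base radius + s = 26 + 48.7669 = 74.7669

74.7669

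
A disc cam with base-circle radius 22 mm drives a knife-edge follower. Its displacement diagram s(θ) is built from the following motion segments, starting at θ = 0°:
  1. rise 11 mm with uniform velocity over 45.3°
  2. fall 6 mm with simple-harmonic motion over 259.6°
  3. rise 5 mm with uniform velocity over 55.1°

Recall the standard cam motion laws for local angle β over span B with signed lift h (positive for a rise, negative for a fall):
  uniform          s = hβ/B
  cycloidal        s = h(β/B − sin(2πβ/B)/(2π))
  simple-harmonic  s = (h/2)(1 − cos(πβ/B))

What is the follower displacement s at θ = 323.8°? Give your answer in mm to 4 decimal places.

seg 1 [0°–45.3°] uniform, h=11: full span → s += 11 → s = 11.0000
seg 2 [45.3°–304.9°] simple-harmonic, h=-6: full span → s += -6 → s = 5.0000
seg 3 [304.9°–360°] uniform, h=5: θ=323.8° here. β=18.9, B=55.1. 5·18.9/55.1 = 1.7151 → s = 6.7151

6.7151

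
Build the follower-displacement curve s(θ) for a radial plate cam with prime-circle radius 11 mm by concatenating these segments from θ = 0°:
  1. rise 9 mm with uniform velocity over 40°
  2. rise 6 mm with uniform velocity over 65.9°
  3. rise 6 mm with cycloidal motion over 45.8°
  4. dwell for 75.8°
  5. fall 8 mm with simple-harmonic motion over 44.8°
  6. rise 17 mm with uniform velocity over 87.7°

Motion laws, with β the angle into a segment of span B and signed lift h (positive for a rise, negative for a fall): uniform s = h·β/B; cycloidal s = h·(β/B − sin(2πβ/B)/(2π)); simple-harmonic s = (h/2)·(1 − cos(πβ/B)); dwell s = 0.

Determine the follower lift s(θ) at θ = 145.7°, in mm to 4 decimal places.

seg 1 [0°–40°] uniform, h=9: full span → s += 9 → s = 9.0000
seg 2 [40°–105.9°] uniform, h=6: full span → s += 6 → s = 15.0000
seg 3 [105.9°–151.7°] cycloidal, h=6: θ=145.7° here. β=39.8, B=45.8. 6·(0.8690 − sin(2π·0.8690)/(2π)) = 5.9142 → s = 20.9142

20.9142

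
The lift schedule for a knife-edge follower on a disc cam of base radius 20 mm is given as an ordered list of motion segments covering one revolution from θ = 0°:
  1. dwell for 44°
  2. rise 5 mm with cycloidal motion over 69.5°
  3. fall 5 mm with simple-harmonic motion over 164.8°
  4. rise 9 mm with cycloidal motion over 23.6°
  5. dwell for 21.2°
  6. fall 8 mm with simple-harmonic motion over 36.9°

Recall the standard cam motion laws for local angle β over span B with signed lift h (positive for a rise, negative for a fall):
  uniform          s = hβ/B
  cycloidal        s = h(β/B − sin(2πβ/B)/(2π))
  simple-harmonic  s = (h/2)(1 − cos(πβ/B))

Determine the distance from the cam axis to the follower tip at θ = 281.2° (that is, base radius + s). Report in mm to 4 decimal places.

seg 1 [0°–44°] dwell: s stays 0.0000
seg 2 [44°–113.5°] cycloidal, h=5: full span → s += 5 → s = 5.0000
seg 3 [113.5°–278.3°] simple-harmonic, h=-5: full span → s += -5 → s = 0.0000
seg 4 [278.3°–301.9°] cycloidal, h=9: θ=281.2° here. β=2.9, B=23.6. 9·(0.1229 − sin(2π·0.1229)/(2π)) = 0.1066 → s = 0.1066
radial distance = base radius + s = 20 + 0.1066 = 20.1066

20.1066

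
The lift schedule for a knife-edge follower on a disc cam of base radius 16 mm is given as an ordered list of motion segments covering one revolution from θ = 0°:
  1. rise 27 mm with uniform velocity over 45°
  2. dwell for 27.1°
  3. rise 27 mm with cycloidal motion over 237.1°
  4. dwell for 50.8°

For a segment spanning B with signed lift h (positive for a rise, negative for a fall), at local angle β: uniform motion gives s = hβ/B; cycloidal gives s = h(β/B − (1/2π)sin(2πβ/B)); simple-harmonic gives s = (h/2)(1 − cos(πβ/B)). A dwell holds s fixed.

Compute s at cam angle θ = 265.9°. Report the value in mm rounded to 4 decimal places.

seg 1 [0°–45°] uniform, h=27: full span → s += 27 → s = 27.0000
seg 2 [45°–72.1°] dwell: s stays 27.0000
seg 3 [72.1°–309.2°] cycloidal, h=27: θ=265.9° here. β=193.8, B=237.1. 27·(0.8174 − sin(2π·0.8174)/(2π)) = 25.9870 → s = 52.9870

52.9870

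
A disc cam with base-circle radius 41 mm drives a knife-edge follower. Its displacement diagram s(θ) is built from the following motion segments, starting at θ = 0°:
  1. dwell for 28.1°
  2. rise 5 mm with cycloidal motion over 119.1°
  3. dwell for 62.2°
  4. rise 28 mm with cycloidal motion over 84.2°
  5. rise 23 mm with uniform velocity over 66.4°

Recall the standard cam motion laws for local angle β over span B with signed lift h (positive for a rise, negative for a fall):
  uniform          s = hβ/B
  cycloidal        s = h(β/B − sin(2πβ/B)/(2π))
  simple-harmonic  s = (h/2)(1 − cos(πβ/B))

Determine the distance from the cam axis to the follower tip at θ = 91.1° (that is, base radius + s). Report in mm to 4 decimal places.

seg 1 [0°–28.1°] dwell: s stays 0.0000
seg 2 [28.1°–147.2°] cycloidal, h=5: θ=91.1° here. β=63, B=119.1. 5·(0.5290 − sin(2π·0.5290)/(2π)) = 2.7889 → s = 2.7889
radial distance = base radius + s = 41 + 2.7889 = 43.7889

43.7889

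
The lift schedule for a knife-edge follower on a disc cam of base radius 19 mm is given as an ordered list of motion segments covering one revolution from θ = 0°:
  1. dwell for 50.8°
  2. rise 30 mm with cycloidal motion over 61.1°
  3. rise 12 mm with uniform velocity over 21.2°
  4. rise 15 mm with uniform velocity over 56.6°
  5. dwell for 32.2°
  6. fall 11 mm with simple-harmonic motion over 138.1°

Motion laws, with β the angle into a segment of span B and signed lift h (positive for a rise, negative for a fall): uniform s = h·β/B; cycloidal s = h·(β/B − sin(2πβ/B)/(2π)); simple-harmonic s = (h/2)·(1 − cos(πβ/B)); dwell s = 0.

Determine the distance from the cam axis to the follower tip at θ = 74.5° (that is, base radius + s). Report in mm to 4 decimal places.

seg 1 [0°–50.8°] dwell: s stays 0.0000
seg 2 [50.8°–111.9°] cycloidal, h=30: θ=74.5° here. β=23.7, B=61.1. 30·(0.3879 − sin(2π·0.3879)/(2π)) = 8.5447 → s = 8.5447
radial distance = base radius + s = 19 + 8.5447 = 27.5447

27.5447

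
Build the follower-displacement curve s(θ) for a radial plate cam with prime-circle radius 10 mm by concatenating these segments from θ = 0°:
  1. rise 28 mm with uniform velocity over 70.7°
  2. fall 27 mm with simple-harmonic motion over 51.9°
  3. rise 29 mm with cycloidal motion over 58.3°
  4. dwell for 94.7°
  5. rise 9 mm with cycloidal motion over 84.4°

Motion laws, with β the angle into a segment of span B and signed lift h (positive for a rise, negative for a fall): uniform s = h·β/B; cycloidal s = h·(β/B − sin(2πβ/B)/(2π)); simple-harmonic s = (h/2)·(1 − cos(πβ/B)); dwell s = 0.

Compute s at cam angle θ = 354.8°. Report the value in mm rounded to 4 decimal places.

seg 1 [0°–70.7°] uniform, h=28: full span → s += 28 → s = 28.0000
seg 2 [70.7°–122.6°] simple-harmonic, h=-27: full span → s += -27 → s = 1.0000
seg 3 [122.6°–180.9°] cycloidal, h=29: full span → s += 29 → s = 30.0000
seg 4 [180.9°–275.6°] dwell: s stays 30.0000
seg 5 [275.6°–360°] cycloidal, h=9: θ=354.8° here. β=79.2, B=84.4. 9·(0.9384 − sin(2π·0.9384)/(2π)) = 8.9863 → s = 38.9863

38.9863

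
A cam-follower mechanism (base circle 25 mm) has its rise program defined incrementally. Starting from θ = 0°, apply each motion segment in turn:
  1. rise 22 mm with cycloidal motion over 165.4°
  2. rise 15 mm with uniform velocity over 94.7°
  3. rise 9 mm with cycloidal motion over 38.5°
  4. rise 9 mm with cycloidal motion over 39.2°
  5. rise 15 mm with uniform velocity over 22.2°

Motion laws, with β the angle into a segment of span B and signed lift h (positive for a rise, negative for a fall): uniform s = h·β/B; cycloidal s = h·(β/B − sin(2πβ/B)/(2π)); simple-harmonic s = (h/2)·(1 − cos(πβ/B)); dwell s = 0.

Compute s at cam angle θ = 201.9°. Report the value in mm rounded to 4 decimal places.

seg 1 [0°–165.4°] cycloidal, h=22: full span → s += 22 → s = 22.0000
seg 2 [165.4°–260.1°] uniform, h=15: θ=201.9° here. β=36.5, B=94.7. 15·36.5/94.7 = 5.7814 → s = 27.7814

27.7814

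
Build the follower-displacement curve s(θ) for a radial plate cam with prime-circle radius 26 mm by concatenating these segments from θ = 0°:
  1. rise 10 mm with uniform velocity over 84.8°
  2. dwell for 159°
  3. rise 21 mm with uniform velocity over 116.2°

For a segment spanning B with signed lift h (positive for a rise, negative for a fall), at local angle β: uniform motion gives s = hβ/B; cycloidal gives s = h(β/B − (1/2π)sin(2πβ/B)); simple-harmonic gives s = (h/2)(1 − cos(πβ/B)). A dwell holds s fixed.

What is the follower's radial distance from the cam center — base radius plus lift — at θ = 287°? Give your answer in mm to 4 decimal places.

seg 1 [0°–84.8°] uniform, h=10: full span → s += 10 → s = 10.0000
seg 2 [84.8°–243.8°] dwell: s stays 10.0000
seg 3 [243.8°–360°] uniform, h=21: θ=287° here. β=43.2, B=116.2. 21·43.2/116.2 = 7.8072 → s = 17.8072
radial distance = base radius + s = 26 + 17.8072 = 43.8072

43.8072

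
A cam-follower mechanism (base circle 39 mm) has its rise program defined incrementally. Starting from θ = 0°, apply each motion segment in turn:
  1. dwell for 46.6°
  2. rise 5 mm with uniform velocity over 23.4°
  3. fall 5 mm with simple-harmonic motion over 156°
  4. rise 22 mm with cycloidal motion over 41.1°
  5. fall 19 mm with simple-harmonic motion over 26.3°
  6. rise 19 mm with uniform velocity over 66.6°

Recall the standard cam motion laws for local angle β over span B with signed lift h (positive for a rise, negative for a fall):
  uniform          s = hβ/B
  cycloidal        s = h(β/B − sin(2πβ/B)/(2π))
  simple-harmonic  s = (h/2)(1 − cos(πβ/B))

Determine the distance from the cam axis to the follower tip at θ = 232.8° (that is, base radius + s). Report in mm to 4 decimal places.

seg 1 [0°–46.6°] dwell: s stays 0.0000
seg 2 [46.6°–70°] uniform, h=5: full span → s += 5 → s = 5.0000
seg 3 [70°–226°] simple-harmonic, h=-5: full span → s += -5 → s = 0.0000
seg 4 [226°–267.1°] cycloidal, h=22: θ=232.8° here. β=6.8, B=41.1. 22·(0.1655 − sin(2π·0.1655)/(2π)) = 0.6211 → s = 0.6211
radial distance = base radius + s = 39 + 0.6211 = 39.6211

39.6211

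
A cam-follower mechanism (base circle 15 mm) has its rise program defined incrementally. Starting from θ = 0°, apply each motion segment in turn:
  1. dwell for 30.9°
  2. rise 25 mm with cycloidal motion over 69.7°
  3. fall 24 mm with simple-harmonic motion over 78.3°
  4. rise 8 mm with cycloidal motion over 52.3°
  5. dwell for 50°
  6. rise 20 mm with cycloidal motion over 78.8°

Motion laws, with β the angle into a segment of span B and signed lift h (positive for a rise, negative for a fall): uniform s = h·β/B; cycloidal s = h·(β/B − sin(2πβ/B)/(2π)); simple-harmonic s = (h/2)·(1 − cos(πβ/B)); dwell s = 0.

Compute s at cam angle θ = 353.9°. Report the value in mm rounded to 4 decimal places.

seg 1 [0°–30.9°] dwell: s stays 0.0000
seg 2 [30.9°–100.6°] cycloidal, h=25: full span → s += 25 → s = 25.0000
seg 3 [100.6°–178.9°] simple-harmonic, h=-24: full span → s += -24 → s = 1.0000
seg 4 [178.9°–231.2°] cycloidal, h=8: full span → s += 8 → s = 9.0000
seg 5 [231.2°–281.2°] dwell: s stays 9.0000
seg 6 [281.2°–360°] cycloidal, h=20: θ=353.9° here. β=72.7, B=78.8. 20·(0.9226 − sin(2π·0.9226)/(2π)) = 19.9397 → s = 28.9397

28.9397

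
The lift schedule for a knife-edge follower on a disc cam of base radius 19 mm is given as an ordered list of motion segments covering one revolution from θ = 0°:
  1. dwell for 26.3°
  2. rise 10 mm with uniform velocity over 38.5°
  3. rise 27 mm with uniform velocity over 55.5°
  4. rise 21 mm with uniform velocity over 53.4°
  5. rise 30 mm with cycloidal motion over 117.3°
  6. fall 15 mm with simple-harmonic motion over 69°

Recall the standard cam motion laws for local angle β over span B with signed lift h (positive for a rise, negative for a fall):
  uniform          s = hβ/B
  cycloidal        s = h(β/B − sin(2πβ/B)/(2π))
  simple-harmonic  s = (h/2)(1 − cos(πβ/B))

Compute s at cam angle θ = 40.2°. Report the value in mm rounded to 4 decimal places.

seg 1 [0°–26.3°] dwell: s stays 0.0000
seg 2 [26.3°–64.8°] uniform, h=10: θ=40.2° here. β=13.9, B=38.5. 10·13.9/38.5 = 3.6104 → s = 3.6104

3.6104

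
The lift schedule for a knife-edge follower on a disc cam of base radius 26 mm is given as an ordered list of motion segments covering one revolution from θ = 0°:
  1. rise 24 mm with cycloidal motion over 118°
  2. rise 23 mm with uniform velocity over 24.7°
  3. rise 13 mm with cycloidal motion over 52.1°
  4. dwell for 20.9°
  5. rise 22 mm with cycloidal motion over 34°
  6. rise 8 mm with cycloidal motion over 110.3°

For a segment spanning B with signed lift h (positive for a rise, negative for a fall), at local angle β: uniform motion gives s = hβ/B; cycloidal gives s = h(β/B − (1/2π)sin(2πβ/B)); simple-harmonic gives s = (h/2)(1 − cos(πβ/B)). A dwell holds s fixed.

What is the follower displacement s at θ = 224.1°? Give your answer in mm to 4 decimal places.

seg 1 [0°–118°] cycloidal, h=24: full span → s += 24 → s = 24.0000
seg 2 [118°–142.7°] uniform, h=23: full span → s += 23 → s = 47.0000
seg 3 [142.7°–194.8°] cycloidal, h=13: full span → s += 13 → s = 60.0000
seg 4 [194.8°–215.7°] dwell: s stays 60.0000
seg 5 [215.7°–249.7°] cycloidal, h=22: θ=224.1° here. β=8.4, B=34. 22·(0.2471 − sin(2π·0.2471)/(2π)) = 1.9345 → s = 61.9345

61.9345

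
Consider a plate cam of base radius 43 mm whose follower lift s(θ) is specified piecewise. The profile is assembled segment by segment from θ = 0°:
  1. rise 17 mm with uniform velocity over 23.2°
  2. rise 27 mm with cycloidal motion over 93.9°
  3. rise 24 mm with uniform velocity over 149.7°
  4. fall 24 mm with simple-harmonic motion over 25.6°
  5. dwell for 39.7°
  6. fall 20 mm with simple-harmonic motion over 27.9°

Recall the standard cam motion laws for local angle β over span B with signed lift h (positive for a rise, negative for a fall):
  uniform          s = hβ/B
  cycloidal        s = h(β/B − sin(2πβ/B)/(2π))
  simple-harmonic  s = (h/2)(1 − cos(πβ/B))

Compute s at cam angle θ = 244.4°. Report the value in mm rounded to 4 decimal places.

seg 1 [0°–23.2°] uniform, h=17: full span → s += 17 → s = 17.0000
seg 2 [23.2°–117.1°] cycloidal, h=27: full span → s += 27 → s = 44.0000
seg 3 [117.1°–266.8°] uniform, h=24: θ=244.4° here. β=127.3, B=149.7. 24·127.3/149.7 = 20.4088 → s = 64.4088

64.4088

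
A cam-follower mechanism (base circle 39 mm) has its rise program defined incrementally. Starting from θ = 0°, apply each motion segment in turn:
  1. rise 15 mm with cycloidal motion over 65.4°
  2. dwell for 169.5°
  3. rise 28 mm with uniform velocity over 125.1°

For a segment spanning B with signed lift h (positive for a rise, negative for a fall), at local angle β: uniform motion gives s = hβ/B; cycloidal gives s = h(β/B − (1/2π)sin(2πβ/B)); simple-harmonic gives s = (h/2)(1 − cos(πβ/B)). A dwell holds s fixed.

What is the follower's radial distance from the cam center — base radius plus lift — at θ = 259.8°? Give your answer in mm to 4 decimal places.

seg 1 [0°–65.4°] cycloidal, h=15: full span → s += 15 → s = 15.0000
seg 2 [65.4°–234.9°] dwell: s stays 15.0000
seg 3 [234.9°–360°] uniform, h=28: θ=259.8° here. β=24.9, B=125.1. 28·24.9/125.1 = 5.5731 → s = 20.5731
radial distance = base radius + s = 39 + 20.5731 = 59.5731

59.5731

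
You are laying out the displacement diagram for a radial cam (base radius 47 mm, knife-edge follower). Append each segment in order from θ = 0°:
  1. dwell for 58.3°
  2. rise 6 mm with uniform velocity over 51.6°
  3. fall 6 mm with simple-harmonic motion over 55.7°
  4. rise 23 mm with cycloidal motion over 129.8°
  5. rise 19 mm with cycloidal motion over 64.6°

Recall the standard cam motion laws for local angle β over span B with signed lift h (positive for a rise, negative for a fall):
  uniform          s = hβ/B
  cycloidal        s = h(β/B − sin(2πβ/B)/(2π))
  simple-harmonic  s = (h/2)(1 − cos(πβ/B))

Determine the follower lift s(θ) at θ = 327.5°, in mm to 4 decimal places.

seg 1 [0°–58.3°] dwell: s stays 0.0000
seg 2 [58.3°–109.9°] uniform, h=6: full span → s += 6 → s = 6.0000
seg 3 [109.9°–165.6°] simple-harmonic, h=-6: full span → s += -6 → s = 0.0000
seg 4 [165.6°–295.4°] cycloidal, h=23: full span → s += 23 → s = 23.0000
seg 5 [295.4°–360°] cycloidal, h=19: θ=327.5° here. β=32.1, B=64.6. 19·(0.4969 − sin(2π·0.4969)/(2π)) = 9.3824 → s = 32.3824

32.3824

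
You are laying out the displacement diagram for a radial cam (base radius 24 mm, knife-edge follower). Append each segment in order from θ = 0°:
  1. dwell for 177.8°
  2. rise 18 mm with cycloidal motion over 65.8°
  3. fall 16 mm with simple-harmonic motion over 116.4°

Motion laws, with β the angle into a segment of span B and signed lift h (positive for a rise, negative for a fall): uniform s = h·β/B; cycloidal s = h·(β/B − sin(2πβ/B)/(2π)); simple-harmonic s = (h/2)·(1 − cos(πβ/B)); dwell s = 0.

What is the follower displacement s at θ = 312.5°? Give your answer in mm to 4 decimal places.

seg 1 [0°–177.8°] dwell: s stays 0.0000
seg 2 [177.8°–243.6°] cycloidal, h=18: full span → s += 18 → s = 18.0000
seg 3 [243.6°–360°] simple-harmonic, h=-16: θ=312.5° here. β=68.9, B=116.4. -16/2·(1 − cos(π·0.5919)) = -10.2783 → s = 7.7217

7.7217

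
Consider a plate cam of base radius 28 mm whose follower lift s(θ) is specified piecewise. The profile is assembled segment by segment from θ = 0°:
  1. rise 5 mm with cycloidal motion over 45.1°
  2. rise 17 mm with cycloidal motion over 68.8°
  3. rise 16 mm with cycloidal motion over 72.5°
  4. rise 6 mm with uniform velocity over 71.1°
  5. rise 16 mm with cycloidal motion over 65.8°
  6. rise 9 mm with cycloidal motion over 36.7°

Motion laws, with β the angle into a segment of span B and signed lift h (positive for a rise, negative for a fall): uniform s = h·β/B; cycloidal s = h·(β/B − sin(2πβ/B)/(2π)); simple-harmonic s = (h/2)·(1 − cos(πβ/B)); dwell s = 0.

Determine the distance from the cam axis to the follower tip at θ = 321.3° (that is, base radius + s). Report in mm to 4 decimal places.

seg 1 [0°–45.1°] cycloidal, h=5: full span → s += 5 → s = 5.0000
seg 2 [45.1°–113.9°] cycloidal, h=17: full span → s += 17 → s = 22.0000
seg 3 [113.9°–186.4°] cycloidal, h=16: full span → s += 16 → s = 38.0000
seg 4 [186.4°–257.5°] uniform, h=6: full span → s += 6 → s = 44.0000
seg 5 [257.5°–323.3°] cycloidal, h=16: θ=321.3° here. β=63.8, B=65.8. 16·(0.9696 − sin(2π·0.9696)/(2π)) = 15.9970 → s = 59.9970
radial distance = base radius + s = 28 + 59.9970 = 87.9970

87.9970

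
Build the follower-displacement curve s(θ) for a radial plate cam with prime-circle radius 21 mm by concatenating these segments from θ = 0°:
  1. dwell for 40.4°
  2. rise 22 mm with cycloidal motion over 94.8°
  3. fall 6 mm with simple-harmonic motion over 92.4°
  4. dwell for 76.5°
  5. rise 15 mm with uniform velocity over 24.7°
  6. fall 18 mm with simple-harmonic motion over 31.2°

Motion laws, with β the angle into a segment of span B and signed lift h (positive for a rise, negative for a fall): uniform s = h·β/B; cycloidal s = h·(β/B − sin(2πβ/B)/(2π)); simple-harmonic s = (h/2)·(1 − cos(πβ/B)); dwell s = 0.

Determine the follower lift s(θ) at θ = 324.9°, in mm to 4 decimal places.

seg 1 [0°–40.4°] dwell: s stays 0.0000
seg 2 [40.4°–135.2°] cycloidal, h=22: full span → s += 22 → s = 22.0000
seg 3 [135.2°–227.6°] simple-harmonic, h=-6: full span → s += -6 → s = 16.0000
seg 4 [227.6°–304.1°] dwell: s stays 16.0000
seg 5 [304.1°–328.8°] uniform, h=15: θ=324.9° here. β=20.8, B=24.7. 15·20.8/24.7 = 12.6316 → s = 28.6316

28.6316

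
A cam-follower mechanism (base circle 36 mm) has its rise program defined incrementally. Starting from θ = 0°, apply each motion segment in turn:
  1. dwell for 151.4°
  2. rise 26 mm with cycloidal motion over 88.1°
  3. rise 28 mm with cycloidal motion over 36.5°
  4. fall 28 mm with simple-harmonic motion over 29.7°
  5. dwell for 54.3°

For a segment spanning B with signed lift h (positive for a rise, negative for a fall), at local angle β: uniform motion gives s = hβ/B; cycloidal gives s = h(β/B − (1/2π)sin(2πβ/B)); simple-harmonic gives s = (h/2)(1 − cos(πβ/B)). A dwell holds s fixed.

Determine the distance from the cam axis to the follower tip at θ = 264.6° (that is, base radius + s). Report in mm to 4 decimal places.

seg 1 [0°–151.4°] dwell: s stays 0.0000
seg 2 [151.4°–239.5°] cycloidal, h=26: full span → s += 26 → s = 26.0000
seg 3 [239.5°–276°] cycloidal, h=28: θ=264.6° here. β=25.1, B=36.5. 28·(0.6877 − sin(2π·0.6877)/(2π)) = 23.3737 → s = 49.3737
radial distance = base radius + s = 36 + 49.3737 = 85.3737

85.3737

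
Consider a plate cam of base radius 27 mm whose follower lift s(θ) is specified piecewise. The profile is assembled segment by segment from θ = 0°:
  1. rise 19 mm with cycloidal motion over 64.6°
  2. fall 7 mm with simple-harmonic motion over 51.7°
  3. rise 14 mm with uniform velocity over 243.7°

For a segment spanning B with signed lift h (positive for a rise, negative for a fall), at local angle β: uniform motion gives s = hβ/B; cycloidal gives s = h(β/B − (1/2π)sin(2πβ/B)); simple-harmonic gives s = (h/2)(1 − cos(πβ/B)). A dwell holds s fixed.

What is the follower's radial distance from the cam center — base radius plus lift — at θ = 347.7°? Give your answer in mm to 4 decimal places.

seg 1 [0°–64.6°] cycloidal, h=19: full span → s += 19 → s = 19.0000
seg 2 [64.6°–116.3°] simple-harmonic, h=-7: full span → s += -7 → s = 12.0000
seg 3 [116.3°–360°] uniform, h=14: θ=347.7° here. β=231.4, B=243.7. 14·231.4/243.7 = 13.2934 → s = 25.2934
radial distance = base radius + s = 27 + 25.2934 = 52.2934

52.2934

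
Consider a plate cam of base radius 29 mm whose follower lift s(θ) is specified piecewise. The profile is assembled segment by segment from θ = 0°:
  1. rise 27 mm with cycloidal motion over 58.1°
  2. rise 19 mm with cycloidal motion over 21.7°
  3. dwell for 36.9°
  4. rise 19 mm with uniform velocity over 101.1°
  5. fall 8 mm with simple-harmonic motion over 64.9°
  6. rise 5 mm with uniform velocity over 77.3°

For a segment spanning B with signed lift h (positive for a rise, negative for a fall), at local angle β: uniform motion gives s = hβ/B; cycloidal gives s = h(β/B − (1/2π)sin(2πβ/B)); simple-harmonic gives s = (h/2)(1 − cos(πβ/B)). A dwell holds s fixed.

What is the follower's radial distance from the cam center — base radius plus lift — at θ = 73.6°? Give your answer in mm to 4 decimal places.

seg 1 [0°–58.1°] cycloidal, h=27: full span → s += 27 → s = 27.0000
seg 2 [58.1°–79.8°] cycloidal, h=19: θ=73.6° here. β=15.5, B=21.7. 19·(0.7143 − sin(2π·0.7143)/(2π)) = 16.5196 → s = 43.5196
radial distance = base radius + s = 29 + 43.5196 = 72.5196

72.5196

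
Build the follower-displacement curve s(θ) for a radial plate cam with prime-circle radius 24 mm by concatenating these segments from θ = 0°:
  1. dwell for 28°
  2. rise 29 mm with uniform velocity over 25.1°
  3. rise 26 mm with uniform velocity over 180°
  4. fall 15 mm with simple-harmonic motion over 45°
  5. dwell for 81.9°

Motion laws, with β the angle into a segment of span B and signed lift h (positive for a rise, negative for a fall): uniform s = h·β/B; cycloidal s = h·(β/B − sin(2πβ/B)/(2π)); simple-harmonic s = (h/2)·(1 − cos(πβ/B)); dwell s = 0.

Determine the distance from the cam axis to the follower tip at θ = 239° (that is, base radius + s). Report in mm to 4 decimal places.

seg 1 [0°–28°] dwell: s stays 0.0000
seg 2 [28°–53.1°] uniform, h=29: full span → s += 29 → s = 29.0000
seg 3 [53.1°–233.1°] uniform, h=26: full span → s += 26 → s = 55.0000
seg 4 [233.1°–278.1°] simple-harmonic, h=-15: θ=239° here. β=5.9, B=45. -15/2·(1 − cos(π·0.1311)) = -0.6273 → s = 54.3727
radial distance = base radius + s = 24 + 54.3727 = 78.3727

78.3727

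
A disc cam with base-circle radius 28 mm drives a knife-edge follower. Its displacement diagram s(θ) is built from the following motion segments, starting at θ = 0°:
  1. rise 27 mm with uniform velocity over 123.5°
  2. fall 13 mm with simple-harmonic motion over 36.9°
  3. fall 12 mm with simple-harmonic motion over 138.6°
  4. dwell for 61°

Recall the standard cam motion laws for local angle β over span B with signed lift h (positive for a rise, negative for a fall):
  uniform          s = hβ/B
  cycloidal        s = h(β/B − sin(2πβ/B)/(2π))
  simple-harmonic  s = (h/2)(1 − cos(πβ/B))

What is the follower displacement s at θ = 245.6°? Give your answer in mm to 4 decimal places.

seg 1 [0°–123.5°] uniform, h=27: full span → s += 27 → s = 27.0000
seg 2 [123.5°–160.4°] simple-harmonic, h=-13: full span → s += -13 → s = 14.0000
seg 3 [160.4°–299°] simple-harmonic, h=-12: θ=245.6° here. β=85.2, B=138.6. -12/2·(1 − cos(π·0.6147)) = -8.1159 → s = 5.8841

5.8841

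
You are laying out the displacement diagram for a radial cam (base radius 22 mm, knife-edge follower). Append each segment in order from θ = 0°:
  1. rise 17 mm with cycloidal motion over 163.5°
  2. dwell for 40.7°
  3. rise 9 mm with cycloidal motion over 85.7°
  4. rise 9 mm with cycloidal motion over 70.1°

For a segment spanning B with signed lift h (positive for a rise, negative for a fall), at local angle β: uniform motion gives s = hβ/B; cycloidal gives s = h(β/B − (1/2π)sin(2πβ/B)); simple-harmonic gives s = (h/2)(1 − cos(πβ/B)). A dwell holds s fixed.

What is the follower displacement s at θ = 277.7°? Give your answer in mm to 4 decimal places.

seg 1 [0°–163.5°] cycloidal, h=17: full span → s += 17 → s = 17.0000
seg 2 [163.5°–204.2°] dwell: s stays 17.0000
seg 3 [204.2°–289.9°] cycloidal, h=9: θ=277.7° here. β=73.5, B=85.7. 9·(0.8576 − sin(2π·0.8576)/(2π)) = 8.8359 → s = 25.8359

25.8359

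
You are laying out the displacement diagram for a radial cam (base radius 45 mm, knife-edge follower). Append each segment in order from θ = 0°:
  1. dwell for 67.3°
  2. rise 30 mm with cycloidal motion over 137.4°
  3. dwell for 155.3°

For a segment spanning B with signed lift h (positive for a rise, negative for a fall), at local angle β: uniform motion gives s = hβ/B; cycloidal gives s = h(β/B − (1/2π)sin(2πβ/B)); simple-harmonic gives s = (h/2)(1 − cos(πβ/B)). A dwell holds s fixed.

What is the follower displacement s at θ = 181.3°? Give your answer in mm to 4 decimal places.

seg 1 [0°–67.3°] dwell: s stays 0.0000
seg 2 [67.3°–204.7°] cycloidal, h=30: θ=181.3° here. β=114, B=137.4. 30·(0.8297 − sin(2π·0.8297)/(2π)) = 29.0793 → s = 29.0793

29.0793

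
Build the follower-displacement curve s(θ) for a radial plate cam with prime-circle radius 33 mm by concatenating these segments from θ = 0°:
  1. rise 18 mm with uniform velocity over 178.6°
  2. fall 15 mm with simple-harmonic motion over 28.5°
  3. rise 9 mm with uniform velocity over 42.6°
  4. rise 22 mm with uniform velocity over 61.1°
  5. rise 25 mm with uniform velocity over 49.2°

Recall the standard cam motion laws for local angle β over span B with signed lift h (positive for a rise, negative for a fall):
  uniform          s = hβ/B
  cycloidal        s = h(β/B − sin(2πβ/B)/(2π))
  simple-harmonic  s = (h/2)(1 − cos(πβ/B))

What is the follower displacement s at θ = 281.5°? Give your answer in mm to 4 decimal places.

seg 1 [0°–178.6°] uniform, h=18: full span → s += 18 → s = 18.0000
seg 2 [178.6°–207.1°] simple-harmonic, h=-15: full span → s += -15 → s = 3.0000
seg 3 [207.1°–249.7°] uniform, h=9: full span → s += 9 → s = 12.0000
seg 4 [249.7°–310.8°] uniform, h=22: θ=281.5° here. β=31.8, B=61.1. 22·31.8/61.1 = 11.4501 → s = 23.4501

23.4501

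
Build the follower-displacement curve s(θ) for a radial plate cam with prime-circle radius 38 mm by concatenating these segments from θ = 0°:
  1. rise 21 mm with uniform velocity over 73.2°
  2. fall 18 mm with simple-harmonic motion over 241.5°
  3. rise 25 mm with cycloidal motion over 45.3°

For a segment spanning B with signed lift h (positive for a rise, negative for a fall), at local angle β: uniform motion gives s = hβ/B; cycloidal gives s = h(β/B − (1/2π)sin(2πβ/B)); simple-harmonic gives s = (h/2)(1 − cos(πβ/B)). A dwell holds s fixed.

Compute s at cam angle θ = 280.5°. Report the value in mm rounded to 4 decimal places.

seg 1 [0°–73.2°] uniform, h=21: full span → s += 21 → s = 21.0000
seg 2 [73.2°–314.7°] simple-harmonic, h=-18: θ=280.5° here. β=207.3, B=241.5. -18/2·(1 − cos(π·0.8584)) = -17.1239 → s = 3.8761

3.8761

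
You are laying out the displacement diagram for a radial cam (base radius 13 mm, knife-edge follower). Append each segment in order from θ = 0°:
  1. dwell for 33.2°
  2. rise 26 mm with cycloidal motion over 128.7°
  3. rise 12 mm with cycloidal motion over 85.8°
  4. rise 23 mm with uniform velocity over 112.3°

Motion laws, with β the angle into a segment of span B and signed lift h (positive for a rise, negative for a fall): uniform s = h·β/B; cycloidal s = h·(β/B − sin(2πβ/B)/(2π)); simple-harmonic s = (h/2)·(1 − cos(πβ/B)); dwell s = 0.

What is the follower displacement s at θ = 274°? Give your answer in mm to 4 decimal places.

seg 1 [0°–33.2°] dwell: s stays 0.0000
seg 2 [33.2°–161.9°] cycloidal, h=26: full span → s += 26 → s = 26.0000
seg 3 [161.9°–247.7°] cycloidal, h=12: full span → s += 12 → s = 38.0000
seg 4 [247.7°–360°] uniform, h=23: θ=274° here. β=26.3, B=112.3. 23·26.3/112.3 = 5.3865 → s = 43.3865

43.3865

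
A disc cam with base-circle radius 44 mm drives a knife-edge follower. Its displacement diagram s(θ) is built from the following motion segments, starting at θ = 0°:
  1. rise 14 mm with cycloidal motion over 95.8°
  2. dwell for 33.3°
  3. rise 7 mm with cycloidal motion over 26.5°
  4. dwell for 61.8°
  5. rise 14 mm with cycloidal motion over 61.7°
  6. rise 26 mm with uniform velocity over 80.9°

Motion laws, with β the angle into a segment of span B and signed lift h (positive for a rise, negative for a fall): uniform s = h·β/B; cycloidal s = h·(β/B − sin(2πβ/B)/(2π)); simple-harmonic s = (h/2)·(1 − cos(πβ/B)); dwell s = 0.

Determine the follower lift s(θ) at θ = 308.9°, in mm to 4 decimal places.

seg 1 [0°–95.8°] cycloidal, h=14: full span → s += 14 → s = 14.0000
seg 2 [95.8°–129.1°] dwell: s stays 14.0000
seg 3 [129.1°–155.6°] cycloidal, h=7: full span → s += 7 → s = 21.0000
seg 4 [155.6°–217.4°] dwell: s stays 21.0000
seg 5 [217.4°–279.1°] cycloidal, h=14: full span → s += 14 → s = 35.0000
seg 6 [279.1°–360°] uniform, h=26: θ=308.9° here. β=29.8, B=80.9. 26·29.8/80.9 = 9.5773 → s = 44.5773

44.5773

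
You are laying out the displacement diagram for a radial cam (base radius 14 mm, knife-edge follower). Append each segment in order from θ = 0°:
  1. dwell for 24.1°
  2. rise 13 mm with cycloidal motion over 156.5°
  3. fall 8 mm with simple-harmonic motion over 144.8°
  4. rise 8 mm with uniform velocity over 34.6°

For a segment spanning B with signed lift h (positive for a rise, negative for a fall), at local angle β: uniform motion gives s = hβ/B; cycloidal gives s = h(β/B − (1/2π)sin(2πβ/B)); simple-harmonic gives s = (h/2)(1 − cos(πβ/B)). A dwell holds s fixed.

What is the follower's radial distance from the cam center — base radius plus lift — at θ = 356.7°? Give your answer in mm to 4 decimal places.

seg 1 [0°–24.1°] dwell: s stays 0.0000
seg 2 [24.1°–180.6°] cycloidal, h=13: full span → s += 13 → s = 13.0000
seg 3 [180.6°–325.4°] simple-harmonic, h=-8: full span → s += -8 → s = 5.0000
seg 4 [325.4°–360°] uniform, h=8: θ=356.7° here. β=31.3, B=34.6. 8·31.3/34.6 = 7.2370 → s = 12.2370
radial distance = base radius + s = 14 + 12.2370 = 26.2370

26.2370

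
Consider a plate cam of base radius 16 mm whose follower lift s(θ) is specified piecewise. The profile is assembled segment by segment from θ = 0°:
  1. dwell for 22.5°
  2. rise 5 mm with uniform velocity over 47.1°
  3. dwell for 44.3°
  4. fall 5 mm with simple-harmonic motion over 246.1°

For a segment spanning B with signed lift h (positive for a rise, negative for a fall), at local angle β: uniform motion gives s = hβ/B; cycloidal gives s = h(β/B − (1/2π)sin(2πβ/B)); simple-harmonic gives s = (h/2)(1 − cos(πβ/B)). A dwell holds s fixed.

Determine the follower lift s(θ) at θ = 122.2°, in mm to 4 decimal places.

seg 1 [0°–22.5°] dwell: s stays 0.0000
seg 2 [22.5°–69.6°] uniform, h=5: full span → s += 5 → s = 5.0000
seg 3 [69.6°–113.9°] dwell: s stays 5.0000
seg 4 [113.9°–360°] simple-harmonic, h=-5: θ=122.2° here. β=8.3, B=246.1. -5/2·(1 − cos(π·0.0337)) = -0.0140 → s = 4.9860

4.9860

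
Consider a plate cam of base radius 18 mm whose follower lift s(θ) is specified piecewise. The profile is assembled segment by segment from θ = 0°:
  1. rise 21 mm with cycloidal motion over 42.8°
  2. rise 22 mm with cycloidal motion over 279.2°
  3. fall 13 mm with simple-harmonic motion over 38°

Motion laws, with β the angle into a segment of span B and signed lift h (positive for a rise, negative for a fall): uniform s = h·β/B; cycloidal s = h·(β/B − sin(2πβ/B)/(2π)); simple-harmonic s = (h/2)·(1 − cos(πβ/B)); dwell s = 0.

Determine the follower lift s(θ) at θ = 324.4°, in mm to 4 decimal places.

seg 1 [0°–42.8°] cycloidal, h=21: full span → s += 21 → s = 21.0000
seg 2 [42.8°–322°] cycloidal, h=22: full span → s += 22 → s = 43.0000
seg 3 [322°–360°] simple-harmonic, h=-13: θ=324.4° here. β=2.4, B=38. -13/2·(1 − cos(π·0.0632)) = -0.1275 → s = 42.8725

42.8725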